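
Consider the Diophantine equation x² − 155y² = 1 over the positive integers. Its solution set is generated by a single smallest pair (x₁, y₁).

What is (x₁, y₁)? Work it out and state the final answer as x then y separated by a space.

√155 → a₀=12, period (2,4,2,24); ℓ=4 even so k=3
step 0: (12, 1)  from 12·(1,0) + (0,1)
…
step 2: (112, 9)  from 4·(25,2) + (12,1)
step 3: (249, 20)  from 2·(112,9) + (25,2)
→ (249, 20).  Check: 249²=62001, 155·20²=62000, difference 1.

249 20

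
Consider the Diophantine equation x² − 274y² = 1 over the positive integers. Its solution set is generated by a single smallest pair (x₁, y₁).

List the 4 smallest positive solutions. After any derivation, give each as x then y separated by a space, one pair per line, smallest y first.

[16; 1,1,4,4,1,1,32] for √274; ℓ=7 ⇒ convergent index 13
k=0  a_k=16  p_k/q_k = 16/1
k=1  a_k=1  p_k/q_k = 17/1
k=2  a_k=1  p_k/q_k = 33/2
…
k=5  a_k=1  p_k/q_k = 778/47
k=6  a_k=1  p_k/q_k = 1407/85
k=7  a_k=32  p_k/q_k = 45802/2767
k=8  a_k=1  p_k/q_k = 47209/2852
…
k=10  a_k=4  p_k/q_k = 419253/25328
k=11  a_k=4  p_k/q_k = 1770023/106931
k=12  a_k=1  p_k/q_k = 2189276/132259
k=13  a_k=1  p_k/q_k = 3959299/239190
fundamental: x₁=3959299, y₁=239190  (since 15676048571401 − 274·57211856100 = 1)
(3959299+239190√274)^2 = 31352097142801 + 1894049455620√274
(3959299+239190√274)^3 = 248264653730785753699 + 14998216231173381570√274
(3959299+239190√274)^4 = 1965907990503261255572251201 + 118764845051735182903983240√274

3959299 239190
31352097142801 1894049455620
248264653730785753699 14998216231173381570
1965907990503261255572251201 118764845051735182903983240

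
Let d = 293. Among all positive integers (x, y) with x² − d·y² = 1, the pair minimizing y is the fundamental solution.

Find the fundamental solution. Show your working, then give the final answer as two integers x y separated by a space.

√293 → a₀=17, period (8,1,1,8,34); ℓ=5 odd so k=9
k=0  a_k=17  p_k/q_k = 17/1
k=1  a_k=8  p_k/q_k = 137/8
k=2  a_k=1  p_k/q_k = 154/9
k=3  a_k=1  p_k/q_k = 291/17
…
k=6  a_k=8  p_k/q_k = 679914/39721
k=7  a_k=1  p_k/q_k = 764593/44668
k=8  a_k=1  p_k/q_k = 1444507/84389
k=9  a_k=8  p_k/q_k = 12320649/719780
→ (12320649, 719780).  Check: 12320649²=151798391781201, 293·719780²=151798391781200, difference 1.

12320649 719780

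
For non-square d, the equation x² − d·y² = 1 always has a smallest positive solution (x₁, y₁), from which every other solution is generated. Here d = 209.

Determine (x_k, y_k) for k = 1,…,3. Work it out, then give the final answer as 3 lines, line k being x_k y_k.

46551 3220
4333991201 299788440
403503248748951 27910903337660

[14; 2,5,3,2,3,5,2,28] for √209; ℓ=8 ⇒ convergent index 7
k=0  a_k=14  p_k/q_k = 14/1
k=1  a_k=2  p_k/q_k = 29/2
k=2  a_k=5  p_k/q_k = 159/11
k=3  a_k=3  p_k/q_k = 506/35
k=4  a_k=2  p_k/q_k = 1171/81
k=5  a_k=3  p_k/q_k = 4019/278
k=6  a_k=5  p_k/q_k = 21266/1471
k=7  a_k=2  p_k/q_k = 46551/3220
(x₁, y₁) = (46551, 3220);  46551² − 209·3220² = 1 ✓
n=2: (46551,3220)∘(46551,3220) = (46551·46551+209·3220·3220, 46551·3220+3220·46551) = (4333991201,299788440)
n=3: (4333991201,299788440)∘(46551,3220) = (46551·4333991201+209·3220·299788440, 46551·299788440+3220·4333991201) = (403503248748951,27910903337660)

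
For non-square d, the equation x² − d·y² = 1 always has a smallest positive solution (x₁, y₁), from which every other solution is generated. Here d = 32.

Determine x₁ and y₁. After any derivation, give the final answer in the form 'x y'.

17 3

d=32: √d = [5; 1,1,1,10] (ℓ=4, even), read p_3/q_3
k=0  a_k=5  p_k/q_k = 5/1
k=1  a_k=1  p_k/q_k = 6/1
k=2  a_k=1  p_k/q_k = 11/2
k=3  a_k=1  p_k/q_k = 17/3
fundamental: x₁=17, y₁=3  (since 289 − 32·9 = 1)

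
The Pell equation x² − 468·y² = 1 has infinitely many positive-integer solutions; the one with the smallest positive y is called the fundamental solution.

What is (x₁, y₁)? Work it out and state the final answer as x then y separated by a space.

√468 = [21; 1,1,1,2,1,1,1,42, …], period ℓ=8 (even) → k=7
i=0: a=21 ⇒ p=21, q=1
…
i=2: a=1 ⇒ p=43, q=2
i=3: a=1 ⇒ p=65, q=3
…
i=5: a=1 ⇒ p=238, q=11
i=6: a=1 ⇒ p=411, q=19
i=7: a=1 ⇒ p=649, q=30
→ (649, 30).  Check: 649²=421201, 468·30²=421200, difference 1.

649 30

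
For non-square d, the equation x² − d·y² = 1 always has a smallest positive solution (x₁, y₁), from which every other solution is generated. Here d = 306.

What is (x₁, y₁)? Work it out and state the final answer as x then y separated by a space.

[17; 2,34] for √306; ℓ=2 ⇒ convergent index 1
step 0: (17, 1)  from 17·(1,0) + (0,1)
step 1: (35, 2)  from 2·(17,1) + (1,0)
fundamental: x₁=35, y₁=2  (since 1225 − 306·4 = 1)

35 2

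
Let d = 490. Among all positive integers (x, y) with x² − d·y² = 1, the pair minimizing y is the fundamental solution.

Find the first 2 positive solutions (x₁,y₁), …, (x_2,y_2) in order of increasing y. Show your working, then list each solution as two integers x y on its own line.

1039681 46968
2161873163521 97663474416

√490 = [22; 7,2,1,4,4,4,1,2,7,44, …], period ℓ=10 (even) → k=9
step 0: (22, 1)  from 22·(1,0) + (0,1)
step 1: (155, 7)  from 7·(22,1) + (1,0)
step 2: (332, 15)  from 2·(155,7) + (22,1)
step 3: (487, 22)  from 1·(332,15) + (155,7)
step 4: (2280, 103)  from 4·(487,22) + (332,15)
step 5: (9607, 434)  from 4·(2280,103) + (487,22)
…
step 7: (50315, 2273)  from 1·(40708,1839) + (9607,434)
step 8: (141338, 6385)  from 2·(50315,2273) + (40708,1839)
step 9: (1039681, 46968)  from 7·(141338,6385) + (50315,2273)
(x₁, y₁) = (1039681, 46968);  1039681² − 490·46968² = 1 ✓
(x_2, y_2) = (1039681·1039681 + 490·46968·46968, 1039681·46968 + 46968·1039681) = (2161873163521, 97663474416)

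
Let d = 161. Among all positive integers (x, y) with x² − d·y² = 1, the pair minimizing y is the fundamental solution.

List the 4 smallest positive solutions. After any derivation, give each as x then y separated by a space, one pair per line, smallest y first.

11775 928
277301249 21854400
6530444402175 514671119072
153791965393920001 12120504832291200

d=161: √d = [12; 1,2,4,1,2,1,4,2,1,24] (ℓ=10, even), read p_9/q_9
k=0  a_k=12  p_k/q_k = 12/1
…
k=4  a_k=1  p_k/q_k = 203/16
k=5  a_k=2  p_k/q_k = 571/45
…
k=8  a_k=2  p_k/q_k = 8108/639
k=9  a_k=1  p_k/q_k = 11775/928
→ (11775, 928).  Check: 11775²=138650625, 161·928²=138650624, difference 1.
(x_2, y_2) = (11775·11775 + 161·928·928, 11775·928 + 928·11775) = (277301249, 21854400)
(x_3, y_3) = (11775·277301249 + 161·928·21854400, 11775·21854400 + 928·277301249) = (6530444402175, 514671119072)
(x_4, y_4) = (11775·6530444402175 + 161·928·514671119072, 11775·514671119072 + 928·6530444402175) = (153791965393920001, 12120504832291200)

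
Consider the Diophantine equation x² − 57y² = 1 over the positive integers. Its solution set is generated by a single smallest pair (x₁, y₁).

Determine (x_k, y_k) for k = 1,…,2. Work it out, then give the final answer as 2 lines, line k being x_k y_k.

√57 → a₀=7, period (1,1,4,1,1,14); ℓ=6 even so k=5
a_0=7:  p_0=7·1+0=7,  q_0=7·0+1=1
…
a_4=1:  p_4=1·68+15=83,  q_4=1·9+2=11
a_5=1:  p_5=1·83+68=151,  q_5=1·11+9=20
→ (151, 20).  Check: 151²=22801, 57·20²=22800, difference 1.
k=2:  x_2 = 151·151+57·20·20 = 45601,  y_2 = 151·20+20·151 = 6040

151 20
45601 6040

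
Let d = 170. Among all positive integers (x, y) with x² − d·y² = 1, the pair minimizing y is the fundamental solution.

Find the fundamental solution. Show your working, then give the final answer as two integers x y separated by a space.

[13; 26] for √170; ℓ=1 ⇒ convergent index 1
i=0: a=13 ⇒ p=13, q=1
i=1: a=26 ⇒ p=339, q=26
fundamental: x₁=339, y₁=26  (since 114921 − 170·676 = 1)

339 26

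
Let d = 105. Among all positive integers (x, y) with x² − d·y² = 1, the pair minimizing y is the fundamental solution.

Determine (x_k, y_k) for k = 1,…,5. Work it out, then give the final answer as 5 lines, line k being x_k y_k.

41 4
3361 328
275561 26892
22592641 2204816
1852321001 180768020

[10; 4,20] for √105; ℓ=2 ⇒ convergent index 1
k=0  a_k=10  p_k/q_k = 10/1
k=1  a_k=4  p_k/q_k = 41/4
fundamental: x₁=41, y₁=4  (since 1681 − 105·16 = 1)
n=2: (41,4)∘(41,4) = (41·41+105·4·4, 41·4+4·41) = (3361,328)
n=3: (3361,328)∘(41,4) = (41·3361+105·4·328, 41·328+4·3361) = (275561,26892)
n=4: (275561,26892)∘(41,4) = (41·275561+105·4·26892, 41·26892+4·275561) = (22592641,2204816)
n=5: (22592641,2204816)∘(41,4) = (41·22592641+105·4·2204816, 41·2204816+4·22592641) = (1852321001,180768020)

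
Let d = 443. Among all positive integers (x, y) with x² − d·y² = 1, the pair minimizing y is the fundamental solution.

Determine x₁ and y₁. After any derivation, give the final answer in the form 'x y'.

√443 = [21; 21,42, …], period ℓ=2 (even) → k=1
a_0=21:  p_0=21·1+0=21,  q_0=21·0+1=1
a_1=21:  p_1=21·21+1=442,  q_1=21·1+0=21
(x₁, y₁) = (442, 21);  442² − 443·21² = 1 ✓

442 21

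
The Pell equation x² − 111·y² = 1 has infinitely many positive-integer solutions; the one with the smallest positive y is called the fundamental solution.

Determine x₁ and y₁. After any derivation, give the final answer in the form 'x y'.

295 28

√111 → a₀=10, period (1,1,6,1,1,20); ℓ=6 even so k=5
step 0: (10, 1)  from 10·(1,0) + (0,1)
…
step 4: (158, 15)  from 1·(137,13) + (21,2)
step 5: (295, 28)  from 1·(158,15) + (137,13)
fundamental: x₁=295, y₁=28  (since 87025 − 111·784 = 1)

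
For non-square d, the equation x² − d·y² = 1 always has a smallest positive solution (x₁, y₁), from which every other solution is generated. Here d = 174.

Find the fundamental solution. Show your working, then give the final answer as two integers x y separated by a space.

√174 = [13; 5,4,5,26, …], period ℓ=4 (even) → k=3
i=0: a=13 ⇒ p=13, q=1
…
i=2: a=4 ⇒ p=277, q=21
i=3: a=5 ⇒ p=1451, q=110
fundamental: x₁=1451, y₁=110  (since 2105401 − 174·12100 = 1)

1451 110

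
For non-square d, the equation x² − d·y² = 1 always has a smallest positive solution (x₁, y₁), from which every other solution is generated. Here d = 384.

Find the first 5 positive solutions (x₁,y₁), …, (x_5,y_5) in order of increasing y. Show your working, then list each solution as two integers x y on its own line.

d=384: √d = [19; 1,1,2,9,2,1,1,38] (ℓ=8, even), read p_7/q_7
i=0: a=19 ⇒ p=19, q=1
…
i=2: a=1 ⇒ p=39, q=2
i=3: a=2 ⇒ p=98, q=5
i=4: a=9 ⇒ p=921, q=47
…
i=6: a=1 ⇒ p=2861, q=146
i=7: a=1 ⇒ p=4801, q=245
(x₁, y₁) = (4801, 245);  4801² − 384·245² = 1 ✓
(x_2, y_2) = (4801·4801 + 384·245·245, 4801·245 + 245·4801) = (46099201, 2352490)
(x_3, y_3) = (4801·46099201 + 384·245·2352490, 4801·2352490 + 245·46099201) = (442644523201, 22588608735)
(x_4, y_4) = (4801·442644523201 + 384·245·22588608735, 4801·22588608735 + 245·442644523201) = (4250272665676801, 216895818720980)
(x_5, y_5) = (4801·4250272665676801 + 384·245·216895818720980, 4801·216895818720980 + 245·4250272665676801) = (40811117693184120001, 2082633628770241225)

4801 245
46099201 2352490
442644523201 22588608735
4250272665676801 216895818720980
40811117693184120001 2082633628770241225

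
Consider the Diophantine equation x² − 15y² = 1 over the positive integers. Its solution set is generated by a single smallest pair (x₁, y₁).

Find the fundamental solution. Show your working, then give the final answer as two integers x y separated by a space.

4 1

[3; 1,6] for √15; ℓ=2 ⇒ convergent index 1
step 0: (3, 1)  from 3·(1,0) + (0,1)
step 1: (4, 1)  from 1·(3,1) + (1,0)
→ (4, 1).  Check: 4²=16, 15·1²=15, difference 1.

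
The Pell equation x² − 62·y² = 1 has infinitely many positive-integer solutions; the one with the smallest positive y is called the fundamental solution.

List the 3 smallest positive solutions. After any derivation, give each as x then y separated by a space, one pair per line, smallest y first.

√62 = [7; 1,6,1,14, …], period ℓ=4 (even) → k=3
a_0=7:  p_0=7·1+0=7,  q_0=7·0+1=1
a_1=1:  p_1=1·7+1=8,  q_1=1·1+0=1
a_2=6:  p_2=6·8+7=55,  q_2=6·1+1=7
a_3=1:  p_3=1·55+8=63,  q_3=1·7+1=8
fundamental: x₁=63, y₁=8  (since 3969 − 62·64 = 1)
(63+8√62)^2 = 7937 + 1008√62
(63+8√62)^3 = 999999 + 127000√62

63 8
7937 1008
999999 127000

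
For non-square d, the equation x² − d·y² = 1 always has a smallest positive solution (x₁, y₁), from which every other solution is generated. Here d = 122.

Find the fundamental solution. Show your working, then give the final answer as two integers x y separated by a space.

√122 = [11; 22, …], period ℓ=1 (odd) → k=1
step 0: (11, 1)  from 11·(1,0) + (0,1)
step 1: (243, 22)  from 22·(11,1) + (1,0)
(x₁, y₁) = (243, 22);  243² − 122·22² = 1 ✓

243 22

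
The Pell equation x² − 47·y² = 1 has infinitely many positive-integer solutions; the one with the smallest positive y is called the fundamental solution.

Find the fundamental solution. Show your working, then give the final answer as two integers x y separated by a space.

48 7

d=47: √d = [6; 1,5,1,12] (ℓ=4, even), read p_3/q_3
i=0: a=6 ⇒ p=6, q=1
i=1: a=1 ⇒ p=7, q=1
i=2: a=5 ⇒ p=41, q=6
i=3: a=1 ⇒ p=48, q=7
(x₁, y₁) = (48, 7);  48² − 47·7² = 1 ✓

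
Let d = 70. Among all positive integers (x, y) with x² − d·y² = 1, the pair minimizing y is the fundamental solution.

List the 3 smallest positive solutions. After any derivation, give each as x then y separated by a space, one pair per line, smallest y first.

√70 = [8; 2,1,2,1,2,16, …], period ℓ=6 (even) → k=5
k=0  a_k=8  p_k/q_k = 8/1
…
k=4  a_k=1  p_k/q_k = 92/11
k=5  a_k=2  p_k/q_k = 251/30
fundamental: x₁=251, y₁=30  (since 63001 − 70·900 = 1)
(251+30√70)^2 = 126001 + 15060√70
(251+30√70)^3 = 63252251 + 7560090√70

251 30
126001 15060
63252251 7560090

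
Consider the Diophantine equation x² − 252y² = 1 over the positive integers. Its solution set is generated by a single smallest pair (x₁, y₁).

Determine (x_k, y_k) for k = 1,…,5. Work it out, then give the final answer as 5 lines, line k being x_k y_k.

127 8
32257 2032
8193151 516120
2081028097 131092448
528572943487 33296965672

d=252: √d = [15; 1,6,1,30] (ℓ=4, even), read p_3/q_3
step 0: (15, 1)  from 15·(1,0) + (0,1)
step 1: (16, 1)  from 1·(15,1) + (1,0)
step 2: (111, 7)  from 6·(16,1) + (15,1)
step 3: (127, 8)  from 1·(111,7) + (16,1)
→ (127, 8).  Check: 127²=16129, 252·8²=16128, difference 1.
(127+8√252)^2 = 32257 + 2032√252
(127+8√252)^3 = 8193151 + 516120√252
(127+8√252)^4 = 2081028097 + 131092448√252
(127+8√252)^5 = 528572943487 + 33296965672√252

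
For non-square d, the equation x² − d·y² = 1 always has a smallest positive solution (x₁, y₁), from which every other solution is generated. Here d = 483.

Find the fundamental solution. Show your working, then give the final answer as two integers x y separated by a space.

√483 → a₀=21, period (1,42); ℓ=2 even so k=1
a_0=21:  p_0=21·1+0=21,  q_0=21·0+1=1
a_1=1:  p_1=1·21+1=22,  q_1=1·1+0=1
fundamental: x₁=22, y₁=1  (since 484 − 483·1 = 1)

22 1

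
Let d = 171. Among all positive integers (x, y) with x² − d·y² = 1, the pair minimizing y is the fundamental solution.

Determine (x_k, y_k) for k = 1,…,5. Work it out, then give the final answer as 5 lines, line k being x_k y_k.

√171 = [13; 13,26, …], period ℓ=2 (even) → k=1
k=0  a_k=13  p_k/q_k = 13/1
k=1  a_k=13  p_k/q_k = 170/13
(x₁, y₁) = (170, 13);  170² − 171·13² = 1 ✓
(170+13√171)^2 = 57799 + 4420√171
(170+13√171)^3 = 19651490 + 1502787√171
(170+13√171)^4 = 6681448801 + 510943160√171
(170+13√171)^5 = 2271672940850 + 173719171613√171

170 13
57799 4420
19651490 1502787
6681448801 510943160
2271672940850 173719171613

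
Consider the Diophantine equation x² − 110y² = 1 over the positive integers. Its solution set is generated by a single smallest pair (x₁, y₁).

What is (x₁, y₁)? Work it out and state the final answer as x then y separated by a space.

d=110: √d = [10; 2,20] (ℓ=2, even), read p_1/q_1
i=0: a=10 ⇒ p=10, q=1
i=1: a=2 ⇒ p=21, q=2
fundamental: x₁=21, y₁=2  (since 441 − 110·4 = 1)

21 2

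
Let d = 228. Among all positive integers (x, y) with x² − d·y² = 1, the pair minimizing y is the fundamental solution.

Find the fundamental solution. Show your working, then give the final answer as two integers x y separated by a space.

151 10

[15; 10,30] for √228; ℓ=2 ⇒ convergent index 1
a_0=15:  p_0=15·1+0=15,  q_0=15·0+1=1
a_1=10:  p_1=10·15+1=151,  q_1=10·1+0=10
(x₁, y₁) = (151, 10);  151² − 228·10² = 1 ✓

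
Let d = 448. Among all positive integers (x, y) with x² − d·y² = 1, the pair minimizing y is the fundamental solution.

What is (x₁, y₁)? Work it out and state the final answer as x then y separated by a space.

127 6

d=448: √d = [21; 6,42] (ℓ=2, even), read p_1/q_1
i=0: a=21 ⇒ p=21, q=1
i=1: a=6 ⇒ p=127, q=6
(x₁, y₁) = (127, 6);  127² − 448·6² = 1 ✓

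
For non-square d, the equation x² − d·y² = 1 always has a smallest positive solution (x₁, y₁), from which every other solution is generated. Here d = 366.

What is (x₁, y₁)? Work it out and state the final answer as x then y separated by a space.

907925 47458

d=366: √d = [19; 7,1,1,1,2,12,2,1,1,1,7,38] (ℓ=12, even), read p_11/q_11
i=0: a=19 ⇒ p=19, q=1
i=1: a=7 ⇒ p=134, q=7
i=2: a=1 ⇒ p=153, q=8
…
i=4: a=1 ⇒ p=440, q=23
i=5: a=2 ⇒ p=1167, q=61
…
i=8: a=1 ⇒ p=44499, q=2326
i=9: a=1 ⇒ p=74554, q=3897
i=10: a=1 ⇒ p=119053, q=6223
i=11: a=7 ⇒ p=907925, q=47458
→ (907925, 47458).  Check: 907925²=824327805625, 366·47458²=824327805624, difference 1.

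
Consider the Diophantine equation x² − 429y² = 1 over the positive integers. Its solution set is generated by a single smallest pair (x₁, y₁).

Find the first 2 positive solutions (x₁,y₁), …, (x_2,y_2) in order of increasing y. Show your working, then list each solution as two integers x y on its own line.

[20; 1,2,2,9,1,12,1,9,2,2,1,40] for √429; ℓ=12 ⇒ convergent index 11
i=0: a=20 ⇒ p=20, q=1
i=1: a=1 ⇒ p=21, q=1
…
i=4: a=9 ⇒ p=1367, q=66
…
i=8: a=9 ⇒ p=208718, q=10077
…
i=10: a=2 ⇒ p=1085636, q=52415
i=11: a=1 ⇒ p=1524095, q=73584
→ (1524095, 73584).  Check: 1524095²=2322865569025, 429·73584²=2322865569024, difference 1.
n=2: (1524095,73584)∘(1524095,73584) = (1524095·1524095+429·73584·73584, 1524095·73584+73584·1524095) = (4645731138049,224298012960)

1524095 73584
4645731138049 224298012960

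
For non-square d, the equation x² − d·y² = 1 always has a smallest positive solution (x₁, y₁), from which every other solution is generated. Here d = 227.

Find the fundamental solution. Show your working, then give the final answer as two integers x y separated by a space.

226 15

d=227: √d = [15; 15,30] (ℓ=2, even), read p_1/q_1
i=0: a=15 ⇒ p=15, q=1
i=1: a=15 ⇒ p=226, q=15
→ (226, 15).  Check: 226²=51076, 227·15²=51075, difference 1.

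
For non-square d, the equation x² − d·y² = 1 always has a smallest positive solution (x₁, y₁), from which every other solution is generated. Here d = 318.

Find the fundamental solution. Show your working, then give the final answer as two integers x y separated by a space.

107 6

√318 = [17; 1,4,1,34, …], period ℓ=4 (even) → k=3
k=0  a_k=17  p_k/q_k = 17/1
…
k=2  a_k=4  p_k/q_k = 89/5
k=3  a_k=1  p_k/q_k = 107/6
fundamental: x₁=107, y₁=6  (since 11449 − 318·36 = 1)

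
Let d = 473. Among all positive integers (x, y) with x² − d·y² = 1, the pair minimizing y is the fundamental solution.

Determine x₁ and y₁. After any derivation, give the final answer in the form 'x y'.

87 4

d=473: √d = [21; 1,2,1,42] (ℓ=4, even), read p_3/q_3
k=0  a_k=21  p_k/q_k = 21/1
k=1  a_k=1  p_k/q_k = 22/1
k=2  a_k=2  p_k/q_k = 65/3
k=3  a_k=1  p_k/q_k = 87/4
fundamental: x₁=87, y₁=4  (since 7569 − 473·16 = 1)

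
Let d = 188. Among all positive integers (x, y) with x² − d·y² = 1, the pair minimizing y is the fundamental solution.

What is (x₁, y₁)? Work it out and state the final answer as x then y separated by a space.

4607 336

[13; 1,2,2,6,2,2,1,26] for √188; ℓ=8 ⇒ convergent index 7
k=0  a_k=13  p_k/q_k = 13/1
k=1  a_k=1  p_k/q_k = 14/1
k=2  a_k=2  p_k/q_k = 41/3
k=3  a_k=2  p_k/q_k = 96/7
…
k=6  a_k=2  p_k/q_k = 3277/239
k=7  a_k=1  p_k/q_k = 4607/336
→ (4607, 336).  Check: 4607²=21224449, 188·336²=21224448, difference 1.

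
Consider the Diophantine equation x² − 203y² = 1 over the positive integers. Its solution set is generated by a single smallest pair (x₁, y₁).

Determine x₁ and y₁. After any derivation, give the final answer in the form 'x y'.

57 4

[14; 4,28] for √203; ℓ=2 ⇒ convergent index 1
k=0  a_k=14  p_k/q_k = 14/1
k=1  a_k=4  p_k/q_k = 57/4
(x₁, y₁) = (57, 4);  57² − 203·4² = 1 ✓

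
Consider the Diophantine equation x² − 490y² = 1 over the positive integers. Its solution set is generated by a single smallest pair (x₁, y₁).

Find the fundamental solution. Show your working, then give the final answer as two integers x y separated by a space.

d=490: √d = [22; 7,2,1,4,4,4,1,2,7,44] (ℓ=10, even), read p_9/q_9
k=0  a_k=22  p_k/q_k = 22/1
k=1  a_k=7  p_k/q_k = 155/7
k=2  a_k=2  p_k/q_k = 332/15
k=3  a_k=1  p_k/q_k = 487/22
k=4  a_k=4  p_k/q_k = 2280/103
k=5  a_k=4  p_k/q_k = 9607/434
k=6  a_k=4  p_k/q_k = 40708/1839
k=7  a_k=1  p_k/q_k = 50315/2273
k=8  a_k=2  p_k/q_k = 141338/6385
k=9  a_k=7  p_k/q_k = 1039681/46968
→ (1039681, 46968).  Check: 1039681²=1080936581761, 490·46968²=1080936581760, difference 1.

1039681 46968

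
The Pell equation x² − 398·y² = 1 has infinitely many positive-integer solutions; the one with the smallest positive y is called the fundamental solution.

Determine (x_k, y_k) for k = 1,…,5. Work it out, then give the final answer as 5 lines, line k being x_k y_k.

399 20
318401 15960
254083599 12736060
202758393601 10163359920
161800944009999 8110348480100

[19; 1,18,1,38] for √398; ℓ=4 ⇒ convergent index 3
k=0  a_k=19  p_k/q_k = 19/1
k=1  a_k=1  p_k/q_k = 20/1
k=2  a_k=18  p_k/q_k = 379/19
k=3  a_k=1  p_k/q_k = 399/20
→ (399, 20).  Check: 399²=159201, 398·20²=159200, difference 1.
n=2: (399,20)∘(399,20) = (399·399+398·20·20, 399·20+20·399) = (318401,15960)
n=3: (318401,15960)∘(399,20) = (399·318401+398·20·15960, 399·15960+20·318401) = (254083599,12736060)
n=4: (254083599,12736060)∘(399,20) = (399·254083599+398·20·12736060, 399·12736060+20·254083599) = (202758393601,10163359920)
n=5: (202758393601,10163359920)∘(399,20) = (399·202758393601+398·20·10163359920, 399·10163359920+20·202758393601) = (161800944009999,8110348480100)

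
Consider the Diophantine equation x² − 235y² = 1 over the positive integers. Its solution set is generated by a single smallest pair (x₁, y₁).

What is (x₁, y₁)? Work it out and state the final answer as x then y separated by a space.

√235 = [15; 3,30, …], period ℓ=2 (even) → k=1
k=0  a_k=15  p_k/q_k = 15/1
k=1  a_k=3  p_k/q_k = 46/3
fundamental: x₁=46, y₁=3  (since 2116 − 235·9 = 1)

46 3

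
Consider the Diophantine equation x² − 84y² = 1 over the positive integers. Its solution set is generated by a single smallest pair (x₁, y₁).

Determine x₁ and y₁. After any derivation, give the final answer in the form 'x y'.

55 6

d=84: √d = [9; 6,18] (ℓ=2, even), read p_1/q_1
a_0=9:  p_0=9·1+0=9,  q_0=9·0+1=1
a_1=6:  p_1=6·9+1=55,  q_1=6·1+0=6
fundamental: x₁=55, y₁=6  (since 3025 − 84·36 = 1)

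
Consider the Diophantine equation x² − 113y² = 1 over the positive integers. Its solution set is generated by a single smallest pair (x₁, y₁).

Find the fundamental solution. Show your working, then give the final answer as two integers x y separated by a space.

1204353 113296

[10; 1,1,1,2,2,1,1,1,20] for √113; ℓ=9 ⇒ convergent index 17
i=0: a=10 ⇒ p=10, q=1
…
i=3: a=1 ⇒ p=32, q=3
…
i=5: a=2 ⇒ p=202, q=19
i=6: a=1 ⇒ p=287, q=27
i=7: a=1 ⇒ p=489, q=46
…
i=12: a=1 ⇒ p=49579, q=4664
i=13: a=2 ⇒ p=131952, q=12413
…
i=15: a=1 ⇒ p=445435, q=41903
i=16: a=1 ⇒ p=758918, q=71393
i=17: a=1 ⇒ p=1204353, q=113296
fundamental: x₁=1204353, y₁=113296  (since 1450466148609 − 113·12835983616 = 1)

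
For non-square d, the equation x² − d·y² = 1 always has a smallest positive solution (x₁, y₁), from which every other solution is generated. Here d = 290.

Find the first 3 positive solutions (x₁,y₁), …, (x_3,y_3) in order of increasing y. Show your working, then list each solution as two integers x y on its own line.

[17; 34] for √290; ℓ=1 ⇒ convergent index 1
step 0: (17, 1)  from 17·(1,0) + (0,1)
step 1: (579, 34)  from 34·(17,1) + (1,0)
fundamental: x₁=579, y₁=34  (since 335241 − 290·1156 = 1)
(579+34√290)^2 = 670481 + 39372√290
(579+34√290)^3 = 776416419 + 45592742√290

579 34
670481 39372
776416419 45592742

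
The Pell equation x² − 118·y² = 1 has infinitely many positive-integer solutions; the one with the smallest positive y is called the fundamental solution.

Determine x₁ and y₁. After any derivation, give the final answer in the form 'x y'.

√118 = [10; 1,6,3,2,10,2,3,6,1,20, …], period ℓ=10 (even) → k=9
step 0: (10, 1)  from 10·(1,0) + (0,1)
…
step 2: (76, 7)  from 6·(11,1) + (10,1)
step 3: (239, 22)  from 3·(76,7) + (11,1)
step 4: (554, 51)  from 2·(239,22) + (76,7)
step 5: (5779, 532)  from 10·(554,51) + (239,22)
step 6: (12112, 1115)  from 2·(5779,532) + (554,51)
step 7: (42115, 3877)  from 3·(12112,1115) + (5779,532)
step 8: (264802, 24377)  from 6·(42115,3877) + (12112,1115)
step 9: (306917, 28254)  from 1·(264802,24377) + (42115,3877)
(x₁, y₁) = (306917, 28254);  306917² − 118·28254² = 1 ✓

306917 28254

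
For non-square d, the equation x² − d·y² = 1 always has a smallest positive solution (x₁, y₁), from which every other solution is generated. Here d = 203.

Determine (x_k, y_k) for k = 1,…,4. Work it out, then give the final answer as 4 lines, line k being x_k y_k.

57 4
6497 456
740601 51980
84422017 5925264

[14; 4,28] for √203; ℓ=2 ⇒ convergent index 1
i=0: a=14 ⇒ p=14, q=1
i=1: a=4 ⇒ p=57, q=4
→ (57, 4).  Check: 57²=3249, 203·4²=3248, difference 1.
(x_2, y_2) = (57·57 + 203·4·4, 57·4 + 4·57) = (6497, 456)
(x_3, y_3) = (57·6497 + 203·4·456, 57·456 + 4·6497) = (740601, 51980)
(x_4, y_4) = (57·740601 + 203·4·51980, 57·51980 + 4·740601) = (84422017, 5925264)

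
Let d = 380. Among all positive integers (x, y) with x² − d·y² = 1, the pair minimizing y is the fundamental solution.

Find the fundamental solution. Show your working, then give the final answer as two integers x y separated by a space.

39 2

√380 = [19; 2,38, …], period ℓ=2 (even) → k=1
k=0  a_k=19  p_k/q_k = 19/1
k=1  a_k=2  p_k/q_k = 39/2
(x₁, y₁) = (39, 2);  39² − 380·2² = 1 ✓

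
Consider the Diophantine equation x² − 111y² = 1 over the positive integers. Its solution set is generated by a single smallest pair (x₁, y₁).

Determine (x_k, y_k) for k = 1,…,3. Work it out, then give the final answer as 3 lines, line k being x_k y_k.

295 28
174049 16520
102688615 9746772

√111 = [10; 1,1,6,1,1,20, …], period ℓ=6 (even) → k=5
k=0  a_k=10  p_k/q_k = 10/1
…
k=3  a_k=6  p_k/q_k = 137/13
k=4  a_k=1  p_k/q_k = 158/15
k=5  a_k=1  p_k/q_k = 295/28
→ (295, 28).  Check: 295²=87025, 111·28²=87024, difference 1.
n=2: (295,28)∘(295,28) = (295·295+111·28·28, 295·28+28·295) = (174049,16520)
n=3: (174049,16520)∘(295,28) = (295·174049+111·28·16520, 295·16520+28·174049) = (102688615,9746772)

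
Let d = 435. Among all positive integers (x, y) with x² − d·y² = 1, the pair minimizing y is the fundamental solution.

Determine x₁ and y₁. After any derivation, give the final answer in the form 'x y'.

146 7

[20; 1,5,1,40] for √435; ℓ=4 ⇒ convergent index 3
a_0=20:  p_0=20·1+0=20,  q_0=20·0+1=1
…
a_2=5:  p_2=5·21+20=125,  q_2=5·1+1=6
a_3=1:  p_3=1·125+21=146,  q_3=1·6+1=7
→ (146, 7).  Check: 146²=21316, 435·7²=21315, difference 1.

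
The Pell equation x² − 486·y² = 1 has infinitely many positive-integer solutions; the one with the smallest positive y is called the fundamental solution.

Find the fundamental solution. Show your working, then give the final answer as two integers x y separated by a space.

d=486: √d = [22; 22,44] (ℓ=2, even), read p_1/q_1
a_0=22:  p_0=22·1+0=22,  q_0=22·0+1=1
a_1=22:  p_1=22·22+1=485,  q_1=22·1+0=22
fundamental: x₁=485, y₁=22  (since 235225 − 486·484 = 1)

485 22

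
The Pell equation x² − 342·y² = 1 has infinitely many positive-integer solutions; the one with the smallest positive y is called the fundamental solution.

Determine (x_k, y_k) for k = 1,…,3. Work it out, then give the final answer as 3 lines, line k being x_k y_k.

[18; 2,36] for √342; ℓ=2 ⇒ convergent index 1
i=0: a=18 ⇒ p=18, q=1
i=1: a=2 ⇒ p=37, q=2
(x₁, y₁) = (37, 2);  37² − 342·2² = 1 ✓
(x_2, y_2) = (37·37 + 342·2·2, 37·2 + 2·37) = (2737, 148)
(x_3, y_3) = (37·2737 + 342·2·148, 37·148 + 2·2737) = (202501, 10950)

37 2
2737 148
202501 10950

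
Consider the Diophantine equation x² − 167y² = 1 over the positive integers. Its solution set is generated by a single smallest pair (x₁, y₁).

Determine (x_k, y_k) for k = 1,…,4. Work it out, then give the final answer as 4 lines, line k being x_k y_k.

√167 → a₀=12, period (1,11,1,24); ℓ=4 even so k=3
i=0: a=12 ⇒ p=12, q=1
…
i=2: a=11 ⇒ p=155, q=12
i=3: a=1 ⇒ p=168, q=13
(x₁, y₁) = (168, 13);  168² − 167·13² = 1 ✓
(x_2, y_2) = (168·168 + 167·13·13, 168·13 + 13·168) = (56447, 4368)
(x_3, y_3) = (168·56447 + 167·13·4368, 168·4368 + 13·56447) = (18966024, 1467635)
(x_4, y_4) = (168·18966024 + 167·13·1467635, 168·1467635 + 13·18966024) = (6372527617, 493120992)

168 13
56447 4368
18966024 1467635
6372527617 493120992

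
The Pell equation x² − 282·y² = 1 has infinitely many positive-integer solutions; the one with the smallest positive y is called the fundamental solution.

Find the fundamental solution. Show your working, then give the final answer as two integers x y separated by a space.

[16; 1,3,1,4,1,3,1,32] for √282; ℓ=8 ⇒ convergent index 7
i=0: a=16 ⇒ p=16, q=1
i=1: a=1 ⇒ p=17, q=1
i=2: a=3 ⇒ p=67, q=4
i=3: a=1 ⇒ p=84, q=5
i=4: a=4 ⇒ p=403, q=24
i=5: a=1 ⇒ p=487, q=29
i=6: a=3 ⇒ p=1864, q=111
i=7: a=1 ⇒ p=2351, q=140
→ (2351, 140).  Check: 2351²=5527201, 282·140²=5527200, difference 1.

2351 140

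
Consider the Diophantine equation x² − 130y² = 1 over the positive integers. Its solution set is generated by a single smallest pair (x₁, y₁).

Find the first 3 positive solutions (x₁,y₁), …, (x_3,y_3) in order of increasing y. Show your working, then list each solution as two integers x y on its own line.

6499 570
84474001 7408860
1097993058499 96300361710

d=130: √d = [11; 2,2,22] (ℓ=3, odd), read p_5/q_5
k=0  a_k=11  p_k/q_k = 11/1
…
k=4  a_k=2  p_k/q_k = 2611/229
k=5  a_k=2  p_k/q_k = 6499/570
→ (6499, 570).  Check: 6499²=42237001, 130·570²=42237000, difference 1.
(6499+570√130)^2 = 84474001 + 7408860√130
(6499+570√130)^3 = 1097993058499 + 96300361710√130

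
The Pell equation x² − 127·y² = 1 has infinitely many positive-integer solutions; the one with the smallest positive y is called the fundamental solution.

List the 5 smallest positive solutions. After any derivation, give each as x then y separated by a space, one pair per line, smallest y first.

4730624 419775
44757606858751 3971595379200
423462818377139450624 37576248838264821825
4006486743445029115330560001 355518209168531397366758400
37906364688445371364544653008890624 3363645945459311770024609913661375

√127 → a₀=11, period (3,1,2,2,7,11,7,2,2,1,3,22); ℓ=12 even so k=11
a_0=11:  p_0=11·1+0=11,  q_0=11·0+1=1
a_1=3:  p_1=3·11+1=34,  q_1=3·1+0=3
…
a_3=2:  p_3=2·45+34=124,  q_3=2·4+3=11
a_4=2:  p_4=2·124+45=293,  q_4=2·11+4=26
a_5=7:  p_5=7·293+124=2175,  q_5=7·26+11=193
a_6=11:  p_6=11·2175+293=24218,  q_6=11·193+26=2149
a_7=7:  p_7=7·24218+2175=171701,  q_7=7·2149+193=15236
…
a_10=1:  p_10=1·906941+367620=1274561,  q_10=1·80478+32621=113099
a_11=3:  p_11=3·1274561+906941=4730624,  q_11=3·113099+80478=419775
fundamental: x₁=4730624, y₁=419775  (since 22378803429376 − 127·176211050625 = 1)
(4730624+419775√127)^2 = 44757606858751 + 3971595379200√127
(4730624+419775√127)^3 = 423462818377139450624 + 37576248838264821825√127
(4730624+419775√127)^4 = 4006486743445029115330560001 + 355518209168531397366758400√127
(4730624+419775√127)^5 = 37906364688445371364544653008890624 + 3363645945459311770024609913661375√127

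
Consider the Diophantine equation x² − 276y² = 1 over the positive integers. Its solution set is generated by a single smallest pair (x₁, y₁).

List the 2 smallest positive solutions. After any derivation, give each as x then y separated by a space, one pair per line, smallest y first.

7775 468
120901249 7277400

d=276: √d = [16; 1,1,1,1,2,2,2,1,1,1,1,32] (ℓ=12, even), read p_11/q_11
k=0  a_k=16  p_k/q_k = 16/1
…
k=3  a_k=1  p_k/q_k = 50/3
…
k=6  a_k=2  p_k/q_k = 515/31
…
k=8  a_k=1  p_k/q_k = 1761/106
…
k=10  a_k=1  p_k/q_k = 4768/287
k=11  a_k=1  p_k/q_k = 7775/468
(x₁, y₁) = (7775, 468);  7775² − 276·468² = 1 ✓
(7775+468√276)^2 = 120901249 + 7277400√276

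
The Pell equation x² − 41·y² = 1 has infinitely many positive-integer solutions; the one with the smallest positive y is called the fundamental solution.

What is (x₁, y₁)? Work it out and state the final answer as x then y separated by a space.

√41 → a₀=6, period (2,2,12); ℓ=3 odd so k=5
step 0: (6, 1)  from 6·(1,0) + (0,1)
…
step 2: (32, 5)  from 2·(13,2) + (6,1)
…
step 4: (826, 129)  from 2·(397,62) + (32,5)
step 5: (2049, 320)  from 2·(826,129) + (397,62)
→ (2049, 320).  Check: 2049²=4198401, 41·320²=4198400, difference 1.

2049 320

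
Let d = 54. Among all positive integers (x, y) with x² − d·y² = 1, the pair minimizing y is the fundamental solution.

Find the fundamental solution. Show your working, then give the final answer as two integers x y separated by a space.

485 66

√54 → a₀=7, period (2,1,6,1,2,14); ℓ=6 even so k=5
i=0: a=7 ⇒ p=7, q=1
…
i=3: a=6 ⇒ p=147, q=20
i=4: a=1 ⇒ p=169, q=23
i=5: a=2 ⇒ p=485, q=66
(x₁, y₁) = (485, 66);  485² − 54·66² = 1 ✓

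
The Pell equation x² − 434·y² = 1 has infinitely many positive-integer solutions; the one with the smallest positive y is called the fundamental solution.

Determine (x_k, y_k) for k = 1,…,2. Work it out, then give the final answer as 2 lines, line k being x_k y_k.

125 6
31249 1500

d=434: √d = [20; 1,4,1,40] (ℓ=4, even), read p_3/q_3
a_0=20:  p_0=20·1+0=20,  q_0=20·0+1=1
a_1=1:  p_1=1·20+1=21,  q_1=1·1+0=1
a_2=4:  p_2=4·21+20=104,  q_2=4·1+1=5
a_3=1:  p_3=1·104+21=125,  q_3=1·5+1=6
fundamental: x₁=125, y₁=6  (since 15625 − 434·36 = 1)
(125+6√434)^2 = 31249 + 1500√434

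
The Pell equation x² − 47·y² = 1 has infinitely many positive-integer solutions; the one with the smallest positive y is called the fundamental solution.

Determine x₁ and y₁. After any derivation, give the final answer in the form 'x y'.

√47 = [6; 1,5,1,12, …], period ℓ=4 (even) → k=3
i=0: a=6 ⇒ p=6, q=1
i=1: a=1 ⇒ p=7, q=1
i=2: a=5 ⇒ p=41, q=6
i=3: a=1 ⇒ p=48, q=7
(x₁, y₁) = (48, 7);  48² − 47·7² = 1 ✓

48 7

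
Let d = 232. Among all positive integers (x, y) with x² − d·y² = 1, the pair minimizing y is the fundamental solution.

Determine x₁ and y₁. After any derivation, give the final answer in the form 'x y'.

19603 1287

[15; 4,3,7,3,4,30] for √232; ℓ=6 ⇒ convergent index 5
i=0: a=15 ⇒ p=15, q=1
…
i=3: a=7 ⇒ p=1447, q=95
i=4: a=3 ⇒ p=4539, q=298
i=5: a=4 ⇒ p=19603, q=1287
→ (19603, 1287).  Check: 19603²=384277609, 232·1287²=384277608, difference 1.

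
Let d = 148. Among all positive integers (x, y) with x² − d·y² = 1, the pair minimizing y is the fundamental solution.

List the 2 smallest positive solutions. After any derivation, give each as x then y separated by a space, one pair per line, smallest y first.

73 6
10657 876

d=148: √d = [12; 6,24] (ℓ=2, even), read p_1/q_1
k=0  a_k=12  p_k/q_k = 12/1
k=1  a_k=6  p_k/q_k = 73/6
→ (73, 6).  Check: 73²=5329, 148·6²=5328, difference 1.
(73+6√148)^2 = 10657 + 876√148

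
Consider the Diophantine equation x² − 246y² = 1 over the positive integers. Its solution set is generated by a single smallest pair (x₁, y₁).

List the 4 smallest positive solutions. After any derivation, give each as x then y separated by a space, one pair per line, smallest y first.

88805 5662
15772656049 1005627820
2801381440774085 178609557104538
497553357680112580801 31722843436331366360

√246 = [15; 1,2,5,1,14,1,5,2,1,30, …], period ℓ=10 (even) → k=9
a_0=15:  p_0=15·1+0=15,  q_0=15·0+1=1
…
a_2=2:  p_2=2·16+15=47,  q_2=2·1+1=3
…
a_4=1:  p_4=1·251+47=298,  q_4=1·16+3=19
a_5=14:  p_5=14·298+251=4423,  q_5=14·19+16=282
a_6=1:  p_6=1·4423+298=4721,  q_6=1·282+19=301
a_7=5:  p_7=5·4721+4423=28028,  q_7=5·301+282=1787
a_8=2:  p_8=2·28028+4721=60777,  q_8=2·1787+301=3875
a_9=1:  p_9=1·60777+28028=88805,  q_9=1·3875+1787=5662
→ (88805, 5662).  Check: 88805²=7886328025, 246·5662²=7886328024, difference 1.
(88805+5662√246)^2 = 15772656049 + 1005627820√246
(88805+5662√246)^3 = 2801381440774085 + 178609557104538√246
(88805+5662√246)^4 = 497553357680112580801 + 31722843436331366360√246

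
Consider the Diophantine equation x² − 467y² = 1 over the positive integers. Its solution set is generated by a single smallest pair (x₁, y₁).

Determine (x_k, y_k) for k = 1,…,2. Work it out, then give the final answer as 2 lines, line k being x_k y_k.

1625626 75225
5285319783751 244575431700

√467 → a₀=21, period (1,1,1,1,3,…,1,1,42); ℓ=14 even so k=13
k=0  a_k=21  p_k/q_k = 21/1
…
k=3  a_k=1  p_k/q_k = 65/3
…
k=5  a_k=3  p_k/q_k = 389/18
…
k=12  a_k=1  p_k/q_k = 991929/45901
k=13  a_k=1  p_k/q_k = 1625626/75225
fundamental: x₁=1625626, y₁=75225  (since 2642659891876 − 467·5658800625 = 1)
k=2:  x_2 = 1625626·1625626+467·75225·75225 = 5285319783751,  y_2 = 1625626·75225+75225·1625626 = 244575431700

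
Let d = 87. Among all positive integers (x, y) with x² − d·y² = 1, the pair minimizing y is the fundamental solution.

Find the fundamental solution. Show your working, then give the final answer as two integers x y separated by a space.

d=87: √d = [9; 3,18] (ℓ=2, even), read p_1/q_1
i=0: a=9 ⇒ p=9, q=1
i=1: a=3 ⇒ p=28, q=3
(x₁, y₁) = (28, 3);  28² − 87·3² = 1 ✓

28 3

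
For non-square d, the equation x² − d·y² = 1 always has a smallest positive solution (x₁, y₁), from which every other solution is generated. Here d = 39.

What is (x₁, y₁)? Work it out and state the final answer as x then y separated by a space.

√39 → a₀=6, period (4,12); ℓ=2 even so k=1
k=0  a_k=6  p_k/q_k = 6/1
k=1  a_k=4  p_k/q_k = 25/4
fundamental: x₁=25, y₁=4  (since 625 − 39·16 = 1)

25 4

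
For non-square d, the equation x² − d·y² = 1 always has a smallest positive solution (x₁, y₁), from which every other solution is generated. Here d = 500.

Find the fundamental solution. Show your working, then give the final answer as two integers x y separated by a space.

√500 → a₀=22, period (2,1,3,2,1,…,1,2,44); ℓ=14 even so k=13
a_0=22:  p_0=22·1+0=22,  q_0=22·0+1=1
a_1=2:  p_1=2·22+1=45,  q_1=2·1+0=2
a_2=1:  p_2=1·45+22=67,  q_2=1·2+1=3
a_3=3:  p_3=3·67+45=246,  q_3=3·3+2=11
…
a_5=1:  p_5=1·559+246=805,  q_5=1·25+11=36
a_6=1:  p_6=1·805+559=1364,  q_6=1·36+25=61
…
a_10=2:  p_10=2·30254+15809=76317,  q_10=2·1353+707=3413
a_11=3:  p_11=3·76317+30254=259205,  q_11=3·3413+1353=11592
a_12=1:  p_12=1·259205+76317=335522,  q_12=1·11592+3413=15005
a_13=2:  p_13=2·335522+259205=930249,  q_13=2·15005+11592=41602
→ (930249, 41602).  Check: 930249²=865363202001, 500·41602²=865363202000, difference 1.

930249 41602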